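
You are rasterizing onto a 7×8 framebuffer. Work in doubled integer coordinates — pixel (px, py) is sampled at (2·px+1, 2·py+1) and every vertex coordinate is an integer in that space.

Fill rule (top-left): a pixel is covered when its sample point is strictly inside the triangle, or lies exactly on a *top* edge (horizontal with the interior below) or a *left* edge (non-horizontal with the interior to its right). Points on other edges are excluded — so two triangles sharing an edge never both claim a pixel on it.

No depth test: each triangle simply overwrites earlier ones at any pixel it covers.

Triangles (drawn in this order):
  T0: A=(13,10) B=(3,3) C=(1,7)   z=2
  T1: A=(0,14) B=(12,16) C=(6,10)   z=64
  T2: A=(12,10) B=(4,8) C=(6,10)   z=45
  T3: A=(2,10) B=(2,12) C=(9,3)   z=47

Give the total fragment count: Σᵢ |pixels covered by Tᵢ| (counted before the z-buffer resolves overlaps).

T0:
  2·area = 54  (B↔C swapped to make it positive)
  edge (13, 10)→(1, 7): d=(-12,-3) top-left  bias=+0
  edge (1, 7)→(3, 3): d=(2,-4) top-left  bias=+0
  edge (3, 3)→(13, 10): d=(10,7) right/bottom  bias=-1
    (1,1)@(3, 3): e=[54,0,0] → ·  [on edge]
    (1,2)@(3, 5): e=[30,4,20] → #
    (2,2)@(5, 5): e=[36,12,6] → #
    (3,2)@(7, 5): e=[42,20,-8] → ·
    (0,3)@(1, 7): e=[0,0,54] → #  [on edge]
    (3,3)@(7, 7): e=[18,24,12] → #
    (4,3)@(9, 7): e=[24,32,-2] → ·
    (0,4)@(1, 9): e=[-24,4,74] → ·
    (1,4)@(3, 9): e=[-18,12,60] → ·
    (2,4)@(5, 9): e=[-12,20,46] → ·
    (3,4)@(7, 9): e=[-6,28,32] → ·
    (4,4)@(9, 9): e=[0,36,18] → #  [on edge]
  covered (8 px):
    · · · · · · ·
    · · · · · · ·
    · # # · · · ·
    # # # # · · ·
    · · · · # # ·
    · · · · · · ·
    · · · · · · ·
    · · · · · · ·
T1:
  2·area = 60  (B↔C swapped to make it positive)
  edge (0, 14)→(6, 10): d=(6,-4) top-left  bias=+0
  edge (6, 10)→(12, 16): d=(6,6) right/bottom  bias=-1
  edge (12, 16)→(0, 14): d=(-12,-2) top-left  bias=+0
    (0,2)@(1, 5): e=[-50,0,110] → ·  [on edge]
    (1,3)@(3, 7): e=[-30,0,90] → ·  [on edge]
    (2,4)@(5, 9): e=[-10,0,70] → ·  [on edge]
    (2,5)@(5, 11): e=[2,12,46] → #
    (3,5)@(7, 11): e=[10,0,50] → ·  [on edge]
    (1,6)@(3, 13): e=[6,36,18] → #
    (3,6)@(7, 13): e=[22,12,26] → #
    (4,6)@(9, 13): e=[30,0,30] → ·  [on edge]
    (1,7)@(3, 15): e=[18,48,-6] → ·
    (2,7)@(5, 15): e=[26,36,-2] → ·
    (3,7)@(7, 15): e=[34,24,2] → #
    (4,7)@(9, 15): e=[42,12,6] → #
    (5,7)@(11, 15): e=[50,0,10] → ·  [on edge]
  covered (6 px):
    · · · · · · ·
    · · · · · · ·
    · · · · · · ·
    · · · · · · ·
    · · · · · · ·
    · · # · · · ·
    · # # # · · ·
    · · · # # · ·
T2:
  2·area = 12  (B↔C swapped to make it positive)
  edge (12, 10)→(6, 10): d=(-6,0) right/bottom  bias=-1
  edge (6, 10)→(4, 8): d=(-2,-2) top-left  bias=+0
  edge (4, 8)→(12, 10): d=(8,2) right/bottom  bias=-1
    (0,2)@(1, 5): e=[30,0,-18] → ·  [on edge]
    (1,3)@(3, 7): e=[18,0,-6] → ·  [on edge]
    (2,4)@(5, 9): e=[6,0,6] → #  [on edge]
    (3,4)@(7, 9): e=[6,4,2] → #
    (4,4)@(9, 9): e=[6,8,-2] → ·
    (2,5)@(5, 11): e=[-6,-4,22] → ·
    (3,5)@(7, 11): e=[-6,0,18] → ·  [on edge]
    (4,6)@(9, 13): e=[-18,0,30] → ·  [on edge]
    (5,7)@(11, 15): e=[-30,0,42] → ·  [on edge]
  covered (2 px):
    · · · · · · ·
    · · · · · · ·
    · · · · · · ·
    · · · · · · ·
    · · # # · · ·
    · · · · · · ·
    · · · · · · ·
    · · · · · · ·
T3:
  2·area = 14  (B↔C swapped to make it positive)
  edge (2, 10)→(9, 3): d=(7,-7) top-left  bias=+0
  edge (9, 3)→(2, 12): d=(-7,9) right/bottom  bias=-1
  edge (2, 12)→(2, 10): d=(0,-2) top-left  bias=+0
    (5,0)@(11, 1): e=[0,-4,18] → ·  [on edge]
    (4,1)@(9, 3): e=[0,0,14] → ·  [on edge]
    (3,2)@(7, 5): e=[0,4,10] → #  [on edge]
    (4,2)@(9, 5): e=[14,-14,14] → ·
    (2,3)@(5, 7): e=[0,8,6] → #  [on edge]
    (3,3)@(7, 7): e=[14,-10,10] → ·
    (1,4)@(3, 9): e=[0,12,2] → #  [on edge]
    (2,4)@(5, 9): e=[14,-6,6] → ·
    (0,5)@(1, 11): e=[0,16,-2] → ·  [on edge]
    (1,5)@(3, 11): e=[14,-2,2] → ·
  covered (3 px):
    · · · · · · ·
    · · · · · · ·
    · · · # · · ·
    · · # · · · ·
    · # · · · · ·
    · · · · · · ·
    · · · · · · ·
    · · · · · · ·

Answer: 19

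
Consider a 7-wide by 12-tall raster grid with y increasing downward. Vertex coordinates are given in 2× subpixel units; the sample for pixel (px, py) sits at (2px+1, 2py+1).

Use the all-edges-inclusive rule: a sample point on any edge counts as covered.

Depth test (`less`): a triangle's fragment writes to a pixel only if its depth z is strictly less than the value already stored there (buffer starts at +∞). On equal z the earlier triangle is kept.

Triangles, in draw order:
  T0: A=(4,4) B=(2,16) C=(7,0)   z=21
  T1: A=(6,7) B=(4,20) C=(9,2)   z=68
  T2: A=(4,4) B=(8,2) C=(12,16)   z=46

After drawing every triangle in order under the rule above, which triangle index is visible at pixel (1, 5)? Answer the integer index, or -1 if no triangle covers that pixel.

T0:
  2·area = 28  (B↔C swapped to make it positive)
  edge (4, 4)→(7, 0): d=(3,-4) inclusive
  edge (7, 0)→(2, 16): d=(-5,16) inclusive
  edge (2, 16)→(4, 4): d=(2,-12) inclusive
    (2,1)@(5, 3): e=[1,17,10] → █
    (3,1)@(7, 3): e=[9,-15,34] → ·
    (2,2)@(5, 5): e=[7,7,14] → █
    (3,2)@(7, 5): e=[15,-25,38] → ·
    (2,3)@(5, 7): e=[13,-3,18] → ·
    (1,5)@(3, 11): e=[17,9,2] → █
    (2,5)@(5, 11): e=[25,-23,26] → ·
    (1,6)@(3, 13): e=[23,-1,6] → ·
  covered (3 px):
    · · · · · · ·
    · · █ · · · ·
    · · █ · · · ·
    · · · · · · ·
    · · · · · · ·
    · █ · · · · ·
    · · · · · · ·
    · · · · · · ·
    · · · · · · ·
    · · · · · · ·
    · · · · · · ·
    · · · · · · ·
T1:
  2·area = 29  (B↔C swapped to make it positive)
  edge (6, 7)→(9, 2): d=(3,-5) inclusive
  edge (9, 2)→(4, 20): d=(-5,18) inclusive
  edge (4, 20)→(6, 7): d=(2,-13) inclusive
    (3,3)@(7, 7): e=[5,11,13] → █
    (4,3)@(9, 7): e=[15,-25,39] → ·
    (3,4)@(7, 9): e=[11,1,17] → █
    (4,4)@(9, 9): e=[21,-35,43] → ·
    (3,5)@(7, 11): e=[17,-9,21] → ·
    (2,7)@(5, 15): e=[19,7,3] → █
    (3,7)@(7, 15): e=[29,-29,29] → ·
    (2,8)@(5, 17): e=[25,-3,7] → ·
  covered (3 px):
    · · · · · · ·
    · · · · · · ·
    · · · · · · ·
    · · · █ · · ·
    · · · █ · · ·
    · · · · · · ·
    · · · · · · ·
    · · █ · · · ·
    · · · · · · ·
    · · · · · · ·
    · · · · · · ·
    · · · · · · ·
T2:
  2·area = 64
  edge (4, 4)→(8, 2): d=(4,-2) inclusive
  edge (8, 2)→(12, 16): d=(4,14) inclusive
  edge (12, 16)→(4, 4): d=(-8,-12) inclusive
    (3,1)@(7, 3): e=[2,18,44] → █
    (4,1)@(9, 3): e=[6,-10,68] → ·
    (2,2)@(5, 5): e=[6,54,4] → █
    (4,2)@(9, 5): e=[14,-2,52] → ·
    (2,3)@(5, 7): e=[14,62,-12] → ·
    (3,3)@(7, 7): e=[18,34,12] → █
    (4,3)@(9, 7): e=[22,6,36] → █
    (5,3)@(11, 7): e=[26,-22,60] → ·
    (3,4)@(7, 9): e=[26,42,-4] → ·
    (4,4)@(9, 9): e=[30,14,20] → █
    (5,4)@(11, 9): e=[34,-14,44] → ·
    (4,5)@(9, 11): e=[38,22,4] → █
  covered (8 px):
    · · · · · · ·
    · · · █ · · ·
    · · █ █ · · ·
    · · · █ █ · ·
    · · · · █ · ·
    · · · · █ · ·
    · · · · · █ ·
    · · · · · · ·
    · · · · · · ·
    · · · · · · ·
    · · · · · · ·
    · · · · · · ·

Z-buffer (winner per pixel, '.' = empty):
  . . . . . . .
  . . 0 2 . . .
  . . 0 2 . . .
  . . . 2 2 . .
  . . . 1 2 . .
  . 0 . . 2 . .
  . . . . . 2 .
  . . 1 . . . .
  . . . . . . .
  . . . . . . .
  . . . . . . .
  . . . . . . .

Final: 0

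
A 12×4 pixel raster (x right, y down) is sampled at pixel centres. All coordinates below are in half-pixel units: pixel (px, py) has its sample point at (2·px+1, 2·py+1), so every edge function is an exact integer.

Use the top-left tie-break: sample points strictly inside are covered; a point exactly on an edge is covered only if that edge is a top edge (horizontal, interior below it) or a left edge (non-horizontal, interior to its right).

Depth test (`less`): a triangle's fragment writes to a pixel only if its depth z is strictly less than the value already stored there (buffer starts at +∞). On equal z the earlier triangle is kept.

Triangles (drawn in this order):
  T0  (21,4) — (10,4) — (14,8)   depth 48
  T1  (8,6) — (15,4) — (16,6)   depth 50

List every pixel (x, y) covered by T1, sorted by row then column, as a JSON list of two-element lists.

T0:
  2·area = 44  (B↔C swapped to make it positive)
  edge (21, 4)→(14, 8): d=(-7,4) right/bottom  bias=-1
  edge (14, 8)→(10, 4): d=(-4,-4) top-left  bias=+0
  edge (10, 4)→(21, 4): d=(11,0) top-left  bias=+0
    (3,0)@(7, 1): e=[77,0,-33] → .  [on edge]
    (4,1)@(9, 3): e=[55,0,-11] → .  [on edge]
    (5,2)@(11, 5): e=[33,0,11] → X  [on edge]
    (6,2)@(13, 5): e=[25,8,11] → X
    (7,2)@(15, 5): e=[17,16,11] → X
    (8,2)@(17, 5): e=[9,24,11] → X
    (9,2)@(19, 5): e=[1,32,11] → X
    (10,2)@(21, 5): e=[-7,40,11] → .
    (5,3)@(11, 7): e=[19,-8,33] → .
    (6,3)@(13, 7): e=[11,0,33] → X  [on edge]
    (8,3)@(17, 7): e=[-5,16,33] → .
    (9,3)@(19, 7): e=[-13,24,33] → .
  covered (7 px):
    . . . . . . . . . . . .
    . . . . . . . . . . . .
    . . . . . X X X X X . .
    . . . . . . X X . . . .
T1:
  2·area = 16
  edge (8, 6)→(15, 4): d=(7,-2) top-left  bias=+0
  edge (15, 4)→(16, 6): d=(1,2) right/bottom  bias=-1
  edge (16, 6)→(8, 6): d=(-8,0) right/bottom  bias=-1
    (6,2)@(13, 5): e=[3,5,8] → X
    (7,2)@(15, 5): e=[7,1,8] → X
    (8,2)@(17, 5): e=[11,-3,8] → .
    (6,3)@(13, 7): e=[17,7,-8] → .
    (7,3)@(15, 7): e=[21,3,-8] → .
  covered (2 px):
    . . . . . . . . . . . .
    . . . . . . . . . . . .
    . . . . . . X X . . . .
    . . . . . . . . . . . .

Final: [[6,2],[7,2]]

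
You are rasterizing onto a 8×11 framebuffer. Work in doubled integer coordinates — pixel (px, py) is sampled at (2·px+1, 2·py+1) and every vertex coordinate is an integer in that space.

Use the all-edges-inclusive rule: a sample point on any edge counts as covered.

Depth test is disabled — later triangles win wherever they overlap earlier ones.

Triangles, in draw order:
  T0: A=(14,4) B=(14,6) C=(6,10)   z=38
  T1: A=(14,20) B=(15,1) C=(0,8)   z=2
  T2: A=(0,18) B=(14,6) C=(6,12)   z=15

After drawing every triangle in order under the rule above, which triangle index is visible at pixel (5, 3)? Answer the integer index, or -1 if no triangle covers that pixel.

T0:
  2·area = 16
  edge (14, 4)→(14, 6): d=(0,2) inclusive
  edge (14, 6)→(6, 10): d=(-8,4) inclusive
  edge (6, 10)→(14, 4): d=(8,-6) inclusive
    (6,2)@(13, 5): e=[2,12,2] → █
    (7,2)@(15, 5): e=[-2,4,14] → ·
    (5,3)@(11, 7): e=[6,4,6] → █
    (6,3)@(13, 7): e=[2,-4,18] → ·
    (5,4)@(11, 9): e=[6,-12,22] → ·
  covered (2 px):
    · · · · · · · ·
    · · · · · · · ·
    · · · · · · █ ·
    · · · · · █ · ·
    · · · · · · · ·
    · · · · · · · ·
    · · · · · · · ·
    · · · · · · · ·
    · · · · · · · ·
    · · · · · · · ·
    · · · · · · · ·
T1:
  2·area = 278  (B↔C swapped to make it positive)
  edge (14, 20)→(0, 8): d=(-14,-12) inclusive
  edge (0, 8)→(15, 1): d=(15,-7) inclusive
  edge (15, 1)→(14, 20): d=(-1,19) inclusive
    (7,0)@(15, 1): e=[278,0,0] → █  [on edge]
    (5,1)@(11, 3): e=[202,2,74] → █
    (6,1)@(13, 3): e=[226,16,36] → █
    (7,1)@(15, 3): e=[250,30,-2] → ·
    (3,2)@(7, 5): e=[126,4,148] → █
    (4,2)@(9, 5): e=[150,18,110] → █
    (7,2)@(15, 5): e=[222,60,-4] → ·
    (1,3)@(3, 7): e=[50,6,222] → █
    (2,3)@(5, 7): e=[74,20,184] → █
    (7,3)@(15, 7): e=[194,90,-6] → ·
    (1,4)@(3, 9): e=[22,36,220] → █
    (7,4)@(15, 9): e=[166,120,-8] → ·
  covered (34 px):
    · · · · · · · █
    · · · · · █ █ ·
    · · · █ █ █ █ ·
    · █ █ █ █ █ █ ·
    · █ █ █ █ █ █ ·
    · · █ █ █ █ █ ·
    · · · █ █ █ █ ·
    · · · · █ █ █ ·
    · · · · · █ █ ·
    · · · · · · █ ·
    · · · · · · · ·
T2:
  2·area = 12  (B↔C swapped to make it positive)
  edge (0, 18)→(6, 12): d=(6,-6) inclusive
  edge (6, 12)→(14, 6): d=(8,-6) inclusive
  edge (14, 6)→(0, 18): d=(-14,12) inclusive
    (7,1)@(15, 3): e=[0,-18,30] → ·  [on edge]
    (6,2)@(13, 5): e=[0,-14,26] → ·  [on edge]
    (5,3)@(11, 7): e=[0,-10,22] → ·  [on edge]
    (4,4)@(9, 9): e=[0,-6,18] → ·  [on edge]
    (3,5)@(7, 11): e=[0,-2,14] → ·  [on edge]
    (2,6)@(5, 13): e=[0,2,10] → █  [on edge]
    (3,6)@(7, 13): e=[12,14,-14] → ·
    (1,7)@(3, 15): e=[0,6,6] → █  [on edge]
    (2,7)@(5, 15): e=[12,18,-18] → ·
    (0,8)@(1, 17): e=[0,10,2] → █  [on edge]
    (1,8)@(3, 17): e=[12,22,-22] → ·
    (0,9)@(1, 19): e=[12,26,-26] → ·
  covered (3 px):
    · · · · · · · ·
    · · · · · · · ·
    · · · · · · · ·
    · · · · · · · ·
    · · · · · · · ·
    · · · · · · · ·
    · · █ · · · · ·
    · █ · · · · · ·
    █ · · · · · · ·
    · · · · · · · ·
    · · · · · · · ·

Z-buffer (winner per pixel, '.' = empty):
  . . . . . . . 1
  . . . . . 1 1 .
  . . . 1 1 1 1 .
  . 1 1 1 1 1 1 .
  . 1 1 1 1 1 1 .
  . . 1 1 1 1 1 .
  . . 2 1 1 1 1 .
  . 2 . . 1 1 1 .
  2 . . . . 1 1 .
  . . . . . . 1 .
  . . . . . . . .

Final: 1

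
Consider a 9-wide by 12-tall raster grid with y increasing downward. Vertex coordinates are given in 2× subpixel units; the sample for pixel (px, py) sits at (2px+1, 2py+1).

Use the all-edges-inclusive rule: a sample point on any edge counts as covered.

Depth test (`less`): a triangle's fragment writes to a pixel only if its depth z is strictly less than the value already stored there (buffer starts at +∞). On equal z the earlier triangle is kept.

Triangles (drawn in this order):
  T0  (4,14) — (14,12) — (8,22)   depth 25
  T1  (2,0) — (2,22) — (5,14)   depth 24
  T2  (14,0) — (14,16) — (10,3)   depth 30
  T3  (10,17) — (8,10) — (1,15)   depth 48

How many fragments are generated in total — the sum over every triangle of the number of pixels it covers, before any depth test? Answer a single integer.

T0:
  2·area = 88
  edge (4, 14)→(14, 12): d=(10,-2) inclusive
  edge (14, 12)→(8, 22): d=(-6,10) inclusive
  edge (8, 22)→(4, 14): d=(-4,-8) inclusive
    (8,3)@(17, 7): e=[-44,0,132] → .  [on edge]
    (4,6)@(9, 13): e=[0,44,44] → X  [on edge]
    (5,6)@(11, 13): e=[4,24,60] → X
    (6,6)@(13, 13): e=[8,4,76] → X
    (7,6)@(15, 13): e=[12,-16,92] → .
    (2,7)@(5, 15): e=[12,72,4] → X
    (3,7)@(7, 15): e=[16,52,20] → X
    (6,7)@(13, 15): e=[28,-8,68] → .
    (2,8)@(5, 17): e=[32,60,-4] → .
    (3,8)@(7, 17): e=[36,40,12] → X
    (5,8)@(11, 17): e=[44,0,44] → X  [on edge]
    (6,8)@(13, 17): e=[48,-20,60] → .
  covered (12 px):
    . . . . . . . . .
    . . . . . . . . .
    . . . . . . . . .
    . . . . . . . . .
    . . . . . . . . .
    . . . . . . . . .
    . . . . X X X . .
    . . X X X X . . .
    . . . X X X . . .
    . . . X X . . . .
    . . . . . . . . .
    . . . . . . . . .
T1:
  2·area = 66  (B↔C swapped to make it positive)
  edge (2, 0)→(5, 14): d=(3,14) inclusive
  edge (5, 14)→(2, 22): d=(-3,8) inclusive
  edge (2, 22)→(2, 0): d=(0,-22) inclusive
    (1,2)@(3, 5): e=[1,43,22] → X
    (2,2)@(5, 5): e=[-27,27,66] → .
    (1,3)@(3, 7): e=[7,37,22] → X
    (2,3)@(5, 7): e=[-21,21,66] → .
    (1,4)@(3, 9): e=[13,31,22] → X
    (2,4)@(5, 9): e=[-15,15,66] → .
    (1,5)@(3, 11): e=[19,25,22] → X
    (2,5)@(5, 11): e=[-9,9,66] → .
    (1,6)@(3, 13): e=[25,19,22] → X
    (2,6)@(5, 13): e=[-3,3,66] → .
    (1,7)@(3, 15): e=[31,13,22] → X
    (2,7)@(5, 15): e=[3,-3,66] → .
  covered (8 px):
    . . . . . . . . .
    . . . . . . . . .
    . X . . . . . . .
    . X . . . . . . .
    . X . . . . . . .
    . X . . . . . . .
    . X . . . . . . .
    . X . . . . . . .
    . X . . . . . . .
    . X . . . . . . .
    . . . . . . . . .
    . . . . . . . . .
T2:
  2·area = 64
  edge (14, 0)→(14, 16): d=(0,16) inclusive
  edge (14, 16)→(10, 3): d=(-4,-13) inclusive
  edge (10, 3)→(14, 0): d=(4,-3) inclusive
    (6,0)@(13, 1): e=[16,47,1] → X
    (7,0)@(15, 1): e=[-16,73,7] → .
    (5,1)@(11, 3): e=[48,13,3] → X
    (7,1)@(15, 3): e=[-16,65,15] → .
    (5,2)@(11, 5): e=[48,5,11] → X
    (7,2)@(15, 5): e=[-16,57,23] → .
    (5,3)@(11, 7): e=[48,-3,19] → .
    (6,3)@(13, 7): e=[16,23,25] → X
    (7,3)@(15, 7): e=[-16,49,31] → .
    (6,4)@(13, 9): e=[16,15,33] → X
    (7,4)@(15, 9): e=[-16,41,39] → .
    (6,5)@(13, 11): e=[16,7,41] → X
  covered (8 px):
    . . . . . . X . .
    . . . . . X X . .
    . . . . . X X . .
    . . . . . . X . .
    . . . . . . X . .
    . . . . . . X . .
    . . . . . . . . .
    . . . . . . . . .
    . . . . . . . . .
    . . . . . . . . .
    . . . . . . . . .
    . . . . . . . . .
T3:
  2·area = 59  (B↔C swapped to make it positive)
  edge (10, 17)→(1, 15): d=(-9,-2) inclusive
  edge (1, 15)→(8, 10): d=(7,-5) inclusive
  edge (8, 10)→(10, 17): d=(2,7) inclusive
    (7,2)@(15, 5): e=[118,0,-59] → .  [on edge]
    (3,5)@(7, 11): e=[48,2,9] → X
    (4,5)@(9, 11): e=[52,12,-5] → .
    (2,6)@(5, 13): e=[26,6,27] → X
    (4,6)@(9, 13): e=[34,26,-1] → .
    (0,7)@(1, 15): e=[0,0,59] → X  [on edge]
    (1,7)@(3, 15): e=[4,10,45] → X
    (4,7)@(9, 15): e=[16,40,3] → X
    (5,7)@(11, 15): e=[20,50,-11] → .
    (0,8)@(1, 17): e=[-18,14,63] → .
    (1,8)@(3, 17): e=[-14,24,49] → .
    (2,8)@(5, 17): e=[-10,34,35] → .
  covered (8 px):
    . . . . . . . . .
    . . . . . . . . .
    . . . . . . . . .
    . . . . . . . . .
    . . . . . . . . .
    . . . X . . . . .
    . . X X . . . . .
    X X X X X . . . .
    . . . . . . . . .
    . . . . . . . . .
    . . . . . . . . .
    . . . . . . . . .

Answer: 36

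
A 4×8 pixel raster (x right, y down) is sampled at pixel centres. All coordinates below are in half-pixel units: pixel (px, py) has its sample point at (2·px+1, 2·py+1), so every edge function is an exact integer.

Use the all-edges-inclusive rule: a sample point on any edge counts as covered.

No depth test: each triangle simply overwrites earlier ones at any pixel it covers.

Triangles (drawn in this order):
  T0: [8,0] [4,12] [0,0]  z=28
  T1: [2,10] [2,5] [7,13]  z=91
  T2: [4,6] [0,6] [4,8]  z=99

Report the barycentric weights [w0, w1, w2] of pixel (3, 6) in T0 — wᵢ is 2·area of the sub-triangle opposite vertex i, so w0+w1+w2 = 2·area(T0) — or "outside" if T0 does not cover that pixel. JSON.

T0:
  2·area = 96
  edge (8, 0)→(4, 12): d=(-4,12) inclusive
  edge (4, 12)→(0, 0): d=(-4,-12) inclusive
  edge (0, 0)→(8, 0): d=(8,0) inclusive
    (0,0)@(1, 1): e=[80,8,8] → █
    (1,0)@(3, 1): e=[56,32,8] → █
    (2,0)@(5, 1): e=[32,56,8] → █
    (3,0)@(7, 1): e=[8,80,8] → █
    (0,1)@(1, 3): e=[72,0,24] → █  [on edge]
    (3,1)@(7, 3): e=[0,72,24] → █  [on edge]
    (0,2)@(1, 5): e=[64,-8,40] → ·
    (1,2)@(3, 5): e=[40,16,40] → █
    (3,2)@(7, 5): e=[-8,64,40] → ·
    (1,3)@(3, 7): e=[32,8,56] → █
    (3,3)@(7, 7): e=[-16,56,56] → ·
    (1,4)@(3, 9): e=[24,0,72] → █  [on edge]
    (2,4)@(5, 9): e=[0,24,72] → █  [on edge]
    (1,7)@(3, 15): e=[0,-24,120] → ·  [on edge]
    (2,7)@(5, 15): e=[-24,0,120] → ·  [on edge]
  covered (14 px):
    █ █ █ █
    █ █ █ █
    · █ █ ·
    · █ █ ·
    · █ █ ·
    · · · ·
    · · · ·
    · · · ·
T1:
  2·area = 25
  edge (2, 10)→(2, 5): d=(0,-5) inclusive
  edge (2, 5)→(7, 13): d=(5,8) inclusive
  edge (7, 13)→(2, 10): d=(-5,-3) inclusive
    (1,3)@(3, 7): e=[5,2,18] → █
    (2,3)@(5, 7): e=[15,-14,24] → ·
    (1,4)@(3, 9): e=[5,12,8] → █
    (2,4)@(5, 9): e=[15,-4,14] → ·
    (1,5)@(3, 11): e=[5,22,-2] → ·
    (2,5)@(5, 11): e=[15,6,4] → █
    (3,5)@(7, 11): e=[25,-10,10] → ·
    (2,6)@(5, 13): e=[15,16,-6] → ·
    (3,6)@(7, 13): e=[25,0,0] → █  [on edge]
    (3,7)@(7, 15): e=[25,10,-10] → ·
  covered (4 px):
    · · · ·
    · · · ·
    · · · ·
    · █ · ·
    · █ · ·
    · · █ ·
    · · · █
    · · · ·
T2:
  2·area = 8  (B↔C swapped to make it positive)
  edge (4, 6)→(4, 8): d=(0,2) inclusive
  edge (4, 8)→(0, 6): d=(-4,-2) inclusive
  edge (0, 6)→(4, 6): d=(4,0) inclusive
    (1,3)@(3, 7): e=[2,2,4] → █
    (2,3)@(5, 7): e=[-2,6,4] → ·
    (1,4)@(3, 9): e=[2,-6,12] → ·
  covered (1 px):
    · · · ·
    · · · ·
    · · · ·
    · █ · ·
    · · · ·
    · · · ·
    · · · ·
    · · · ·

Result: "outside"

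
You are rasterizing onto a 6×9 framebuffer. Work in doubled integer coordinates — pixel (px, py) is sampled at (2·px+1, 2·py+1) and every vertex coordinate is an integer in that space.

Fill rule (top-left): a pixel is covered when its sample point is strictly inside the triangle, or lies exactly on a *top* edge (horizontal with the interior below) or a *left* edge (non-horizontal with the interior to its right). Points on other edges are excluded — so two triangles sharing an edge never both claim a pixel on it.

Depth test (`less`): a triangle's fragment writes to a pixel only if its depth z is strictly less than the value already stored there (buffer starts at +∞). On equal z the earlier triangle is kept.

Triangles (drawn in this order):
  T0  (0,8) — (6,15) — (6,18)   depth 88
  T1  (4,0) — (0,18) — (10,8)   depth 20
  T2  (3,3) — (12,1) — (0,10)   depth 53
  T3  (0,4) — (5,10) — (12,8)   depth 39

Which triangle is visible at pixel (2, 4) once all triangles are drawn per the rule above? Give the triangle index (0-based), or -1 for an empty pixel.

T0:
  2·area = 18
  edge (0, 8)→(6, 15): d=(6,7) right/bottom  bias=-1
  edge (6, 15)→(6, 18): d=(0,3) right/bottom  bias=-1
  edge (6, 18)→(0, 8): d=(-6,-10) top-left  bias=+0
    (1,6)@(3, 13): e=[9,9,0] → █  [on edge]
    (2,6)@(5, 13): e=[-5,3,20] → ·
    (1,7)@(3, 15): e=[21,9,-12] → ·
    (2,7)@(5, 15): e=[7,3,8] → █
    (3,7)@(7, 15): e=[-7,-3,28] → ·
    (2,8)@(5, 17): e=[19,3,-4] → ·
  covered (2 px):
    · · · · · ·
    · · · · · ·
    · · · · · ·
    · · · · · ·
    · · · · · ·
    · · · · · ·
    · █ · · · ·
    · · █ · · ·
    · · · · · ·
T1:
  2·area = 140  (B↔C swapped to make it positive)
  edge (4, 0)→(10, 8): d=(6,8) right/bottom  bias=-1
  edge (10, 8)→(0, 18): d=(-10,10) right/bottom  bias=-1
  edge (0, 18)→(4, 0): d=(4,-18) top-left  bias=+0
    (2,1)@(5, 3): e=[10,100,30] → █
    (3,1)@(7, 3): e=[-6,80,66] → ·
    (1,2)@(3, 5): e=[38,100,2] → █
    (3,2)@(7, 5): e=[6,60,74] → █
    (4,2)@(9, 5): e=[-10,40,110] → ·
    (1,3)@(3, 7): e=[50,80,10] → █
    (4,3)@(9, 7): e=[2,20,118] → █
    (5,3)@(11, 7): e=[-14,0,154] → ·  [on edge]
    (1,4)@(3, 9): e=[62,60,18] → █
    (4,4)@(9, 9): e=[14,0,126] → ·  [on edge]
    (1,5)@(3, 11): e=[74,40,26] → █
    (3,5)@(7, 11): e=[42,0,98] → ·  [on edge]
    (2,6)@(5, 13): e=[70,0,70] → ·  [on edge]
    (1,7)@(3, 15): e=[98,0,42] → ·  [on edge]
    (0,8)@(1, 17): e=[126,0,14] → ·  [on edge]
  covered (15 px):
    · · · · · ·
    · · █ · · ·
    · █ █ █ · ·
    · █ █ █ █ ·
    · █ █ █ · ·
    · █ █ · · ·
    · █ · · · ·
    █ · · · · ·
    · · · · · ·
T2:
  2·area = 57
  edge (3, 3)→(12, 1): d=(9,-2) top-left  bias=+0
  edge (12, 1)→(0, 10): d=(-12,9) right/bottom  bias=-1
  edge (0, 10)→(3, 3): d=(3,-7) top-left  bias=+0
    (1,1)@(3, 3): e=[0,57,0] → █  [on edge]
    (2,1)@(5, 3): e=[4,39,14] → █
    (3,1)@(7, 3): e=[8,21,28] → █
    (4,1)@(9, 3): e=[12,3,42] → █
    (5,1)@(11, 3): e=[16,-15,56] → ·
    (1,2)@(3, 5): e=[18,33,6] → █
    (3,2)@(7, 5): e=[26,-3,34] → ·
    (4,2)@(9, 5): e=[30,-21,48] → ·
    (1,3)@(3, 7): e=[36,9,12] → █
    (2,3)@(5, 7): e=[40,-9,26] → ·
    (0,4)@(1, 9): e=[50,3,4] → █
    (1,4)@(3, 9): e=[54,-15,18] → ·
  covered (8 px):
    · · · · · ·
    · █ █ █ █ ·
    · █ █ · · ·
    · █ · · · ·
    █ · · · · ·
    · · · · · ·
    · · · · · ·
    · · · · · ·
    · · · · · ·
T3:
  2·area = 52  (B↔C swapped to make it positive)
  edge (0, 4)→(12, 8): d=(12,4) right/bottom  bias=-1
  edge (12, 8)→(5, 10): d=(-7,2) right/bottom  bias=-1
  edge (5, 10)→(0, 4): d=(-5,-6) top-left  bias=+0
    (0,2)@(1, 5): e=[8,43,1] → █
    (1,2)@(3, 5): e=[0,39,13] → ·  [on edge]
    (0,3)@(1, 7): e=[32,29,-9] → ·
    (1,3)@(3, 7): e=[24,25,3] → █
    (2,3)@(5, 7): e=[16,21,15] → █
    (3,3)@(7, 7): e=[8,17,27] → █
    (4,3)@(9, 7): e=[0,13,39] → ·  [on edge]
    (1,4)@(3, 9): e=[48,11,-7] → ·
    (2,4)@(5, 9): e=[40,7,5] → █
    (4,4)@(9, 9): e=[24,-1,29] → ·
    (2,5)@(5, 11): e=[64,-7,-5] → ·
    (3,5)@(7, 11): e=[56,-11,7] → ·
  covered (6 px):
    · · · · · ·
    · · · · · ·
    █ · · · · ·
    · █ █ █ · ·
    · · █ █ · ·
    · · · · · ·
    · · · · · ·
    · · · · · ·
    · · · · · ·

Z-buffer (winner per pixel, '.' = empty):
  . . . . . .
  . 2 1 2 2 .
  3 1 1 1 . .
  . 1 1 1 1 .
  2 1 1 1 . .
  . 1 1 . . .
  . 1 . . . .
  1 . 0 . . .
  . . . . . .

Final: 1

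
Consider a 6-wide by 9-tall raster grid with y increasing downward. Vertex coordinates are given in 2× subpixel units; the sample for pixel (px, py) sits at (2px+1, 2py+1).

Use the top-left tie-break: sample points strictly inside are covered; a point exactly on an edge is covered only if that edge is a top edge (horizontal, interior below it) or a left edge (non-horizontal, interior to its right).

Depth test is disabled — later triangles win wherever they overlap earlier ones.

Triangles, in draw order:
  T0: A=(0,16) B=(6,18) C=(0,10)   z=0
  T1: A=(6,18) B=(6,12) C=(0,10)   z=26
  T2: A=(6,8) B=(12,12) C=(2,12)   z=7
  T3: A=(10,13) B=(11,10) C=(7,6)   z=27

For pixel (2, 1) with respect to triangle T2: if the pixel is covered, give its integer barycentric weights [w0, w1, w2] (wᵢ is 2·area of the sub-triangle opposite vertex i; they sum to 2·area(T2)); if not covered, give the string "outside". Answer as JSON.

T0:
  2·area = 36  (B↔C swapped to make it positive)
  edge (0, 16)→(0, 10): d=(0,-6) top-left  bias=+0
  edge (0, 10)→(6, 18): d=(6,8) right/bottom  bias=-1
  edge (6, 18)→(0, 16): d=(-6,-2) top-left  bias=+0
    (0,6)@(1, 13): e=[6,10,20] → █
    (1,6)@(3, 13): e=[18,-6,24] → ·
    (0,7)@(1, 15): e=[6,22,8] → █
    (1,7)@(3, 15): e=[18,6,12] → █
    (2,7)@(5, 15): e=[30,-10,16] → ·
    (0,8)@(1, 17): e=[6,34,-4] → ·
    (1,8)@(3, 17): e=[18,18,0] → █  [on edge]
    (2,8)@(5, 17): e=[30,2,4] → █
    (3,8)@(7, 17): e=[42,-14,8] → ·
  covered (5 px):
    · · · · · ·
    · · · · · ·
    · · · · · ·
    · · · · · ·
    · · · · · ·
    · · · · · ·
    █ · · · · ·
    █ █ · · · ·
    · █ █ · · ·
T1:
  2·area = 36  (B↔C swapped to make it positive)
  edge (6, 18)→(0, 10): d=(-6,-8) top-left  bias=+0
  edge (0, 10)→(6, 12): d=(6,2) right/bottom  bias=-1
  edge (6, 12)→(6, 18): d=(0,6) right/bottom  bias=-1
    (0,5)@(1, 11): e=[2,4,30] → █
    (1,5)@(3, 11): e=[18,0,18] → ·  [on edge]
    (0,6)@(1, 13): e=[-10,16,30] → ·
    (1,6)@(3, 13): e=[6,12,18] → █
    (2,6)@(5, 13): e=[22,8,6] → █
    (3,6)@(7, 13): e=[38,4,-6] → ·
    (4,6)@(9, 13): e=[54,0,-18] → ·  [on edge]
    (1,7)@(3, 15): e=[-6,24,18] → ·
    (2,7)@(5, 15): e=[10,20,6] → █
    (3,7)@(7, 15): e=[26,16,-6] → ·
    (2,8)@(5, 17): e=[-2,32,6] → ·
  covered (4 px):
    · · · · · ·
    · · · · · ·
    · · · · · ·
    · · · · · ·
    · · · · · ·
    █ · · · · ·
    · █ █ · · ·
    · · █ · · ·
    · · · · · ·
T2:
  2·area = 40
  edge (6, 8)→(12, 12): d=(6,4) right/bottom  bias=-1
  edge (12, 12)→(2, 12): d=(-10,0) right/bottom  bias=-1
  edge (2, 12)→(6, 8): d=(4,-4) top-left  bias=+0
    (5,1)@(11, 3): e=[-50,90,0] → ·  [on edge]
    (4,2)@(9, 5): e=[-30,70,0] → ·  [on edge]
    (3,3)@(7, 7): e=[-10,50,0] → ·  [on edge]
    (2,4)@(5, 9): e=[10,30,0] → █  [on edge]
    (3,4)@(7, 9): e=[2,30,8] → █
    (4,4)@(9, 9): e=[-6,30,16] → ·
    (1,5)@(3, 11): e=[30,10,0] → █  [on edge]
    (4,5)@(9, 11): e=[6,10,24] → █
    (5,5)@(11, 11): e=[-2,10,32] → ·
    (0,6)@(1, 13): e=[50,-10,0] → ·  [on edge]
    (1,6)@(3, 13): e=[42,-10,8] → ·
    (2,6)@(5, 13): e=[34,-10,16] → ·
  covered (6 px):
    · · · · · ·
    · · · · · ·
    · · · · · ·
    · · · · · ·
    · · █ █ · ·
    · █ █ █ █ ·
    · · · · · ·
    · · · · · ·
    · · · · · ·
T3:
  2·area = 16  (B↔C swapped to make it positive)
  edge (10, 13)→(7, 6): d=(-3,-7) top-left  bias=+0
  edge (7, 6)→(11, 10): d=(4,4) right/bottom  bias=-1
  edge (11, 10)→(10, 13): d=(-1,3) right/bottom  bias=-1
    (4,4)@(9, 9): e=[5,4,7] → █
    (5,4)@(11, 9): e=[19,-4,1] → ·
    (4,5)@(9, 11): e=[-1,12,5] → ·
  covered (1 px):
    · · · · · ·
    · · · · · ·
    · · · · · ·
    · · · · · ·
    · · · · █ ·
    · · · · · ·
    · · · · · ·
    · · · · · ·
    · · · · · ·

Result: "outside"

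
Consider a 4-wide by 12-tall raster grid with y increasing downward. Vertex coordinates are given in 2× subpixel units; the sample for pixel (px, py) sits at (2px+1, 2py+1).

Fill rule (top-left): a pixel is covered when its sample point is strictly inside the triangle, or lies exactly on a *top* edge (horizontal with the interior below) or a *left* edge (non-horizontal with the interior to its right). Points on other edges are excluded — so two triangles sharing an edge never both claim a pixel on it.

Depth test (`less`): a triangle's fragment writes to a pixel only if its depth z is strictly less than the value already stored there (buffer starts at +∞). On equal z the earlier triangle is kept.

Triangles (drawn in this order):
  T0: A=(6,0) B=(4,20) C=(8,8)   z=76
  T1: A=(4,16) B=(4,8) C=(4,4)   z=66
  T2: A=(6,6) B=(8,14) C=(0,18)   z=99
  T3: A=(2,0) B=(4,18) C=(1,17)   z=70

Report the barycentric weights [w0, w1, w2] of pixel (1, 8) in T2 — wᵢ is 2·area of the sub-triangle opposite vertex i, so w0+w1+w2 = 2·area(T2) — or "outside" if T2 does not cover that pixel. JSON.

T0:
  2·area = 56  (B↔C swapped to make it positive)
  edge (6, 0)→(8, 8): d=(2,8) right/bottom  bias=-1
  edge (8, 8)→(4, 20): d=(-4,12) right/bottom  bias=-1
  edge (4, 20)→(6, 0): d=(2,-20) top-left  bias=+0
    (3,2)@(7, 5): e=[2,24,30] → #
    (3,3)@(7, 7): e=[6,16,34] → #
    (3,4)@(7, 9): e=[10,8,38] → #
    (2,5)@(5, 11): e=[30,24,2] → #
    (3,5)@(7, 11): e=[14,0,42] → ·  [on edge]
    (2,6)@(5, 13): e=[34,16,6] → #
    (3,6)@(7, 13): e=[18,-8,46] → ·
    (2,7)@(5, 15): e=[38,8,10] → #
    (3,7)@(7, 15): e=[22,-16,50] → ·
    (2,8)@(5, 17): e=[42,0,14] → ·  [on edge]
    (1,11)@(3, 23): e=[70,0,-14] → ·  [on edge]
  covered (6 px):
    · · · ·
    · · · ·
    · · · #
    · · · #
    · · · #
    · · # ·
    · · # ·
    · · # ·
    · · · ·
    · · · ·
    · · · ·
    · · · ·
T1:
  degenerate (2·area = 0) — covers nothing
T2:
  2·area = 72
  edge (6, 6)→(8, 14): d=(2,8) right/bottom  bias=-1
  edge (8, 14)→(0, 18): d=(-8,4) right/bottom  bias=-1
  edge (0, 18)→(6, 6): d=(6,-12) top-left  bias=+0
    (2,4)@(5, 9): e=[14,52,6] → #
    (3,4)@(7, 9): e=[-2,44,30] → ·
    (2,5)@(5, 11): e=[18,36,18] → #
    (3,5)@(7, 11): e=[2,28,42] → #
    (1,6)@(3, 13): e=[38,28,6] → #
    (1,7)@(3, 15): e=[42,12,18] → #
    (3,7)@(7, 15): e=[10,-4,66] → ·
    (0,8)@(1, 17): e=[62,4,6] → #
    (1,8)@(3, 17): e=[46,-4,30] → ·
    (2,8)@(5, 17): e=[30,-12,54] → ·
    (0,9)@(1, 19): e=[66,-12,18] → ·
  covered (9 px):
    · · · ·
    · · · ·
    · · · ·
    · · · ·
    · · # ·
    · · # #
    · # # #
    · # # ·
    # · · ·
    · · · ·
    · · · ·
    · · · ·
T3:
  2·area = 52
  edge (2, 0)→(4, 18): d=(2,18) right/bottom  bias=-1
  edge (4, 18)→(1, 17): d=(-3,-1) top-left  bias=+0
  edge (1, 17)→(2, 0): d=(1,-17) top-left  bias=+0
    (1,4)@(3, 9): e=[0,26,26] → ·  [on edge]
    (1,5)@(3, 11): e=[4,20,28] → #
    (2,5)@(5, 11): e=[-32,22,62] → ·
    (1,6)@(3, 13): e=[8,14,30] → #
    (2,6)@(5, 13): e=[-28,16,64] → ·
    (1,7)@(3, 15): e=[12,8,32] → #
    (2,7)@(5, 15): e=[-24,10,66] → ·
    (0,8)@(1, 17): e=[52,0,0] → #  [on edge]
    (2,8)@(5, 17): e=[-20,4,68] → ·
    (0,9)@(1, 19): e=[56,-6,2] → ·
    (1,9)@(3, 19): e=[20,-4,36] → ·
    (3,9)@(7, 19): e=[-52,0,104] → ·  [on edge]
  covered (5 px):
    · · · ·
    · · · ·
    · · · ·
    · · · ·
    · · · ·
    · # · ·
    · # · ·
    · # · ·
    # # · ·
    · · · ·
    · · · ·
    · · · ·

Result: "outside"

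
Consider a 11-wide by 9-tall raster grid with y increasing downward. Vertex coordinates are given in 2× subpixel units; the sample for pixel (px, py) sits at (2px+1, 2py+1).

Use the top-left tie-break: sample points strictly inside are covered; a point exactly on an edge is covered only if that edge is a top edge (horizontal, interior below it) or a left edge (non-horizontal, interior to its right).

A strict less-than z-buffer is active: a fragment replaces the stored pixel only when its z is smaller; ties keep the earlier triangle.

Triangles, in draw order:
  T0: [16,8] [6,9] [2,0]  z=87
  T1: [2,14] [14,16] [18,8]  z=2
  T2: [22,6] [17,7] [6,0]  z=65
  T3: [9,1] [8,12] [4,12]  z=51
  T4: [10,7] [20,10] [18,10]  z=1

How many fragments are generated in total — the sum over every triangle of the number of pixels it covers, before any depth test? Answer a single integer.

T0:
  2·area = 94
  edge (16, 8)→(6, 9): d=(-10,1) right/bottom  bias=-1
  edge (6, 9)→(2, 0): d=(-4,-9) top-left  bias=+0
  edge (2, 0)→(16, 8): d=(14,8) right/bottom  bias=-1
    (1,0)@(3, 1): e=[83,5,6] → #
    (2,0)@(5, 1): e=[81,23,-10] → ·
    (1,1)@(3, 3): e=[63,-3,34] → ·
    (2,1)@(5, 3): e=[61,15,18] → #
    (3,1)@(7, 3): e=[59,33,2] → #
    (4,1)@(9, 3): e=[57,51,-14] → ·
    (2,2)@(5, 5): e=[41,7,46] → #
    (4,2)@(9, 5): e=[37,43,14] → #
    (5,2)@(11, 5): e=[35,61,-2] → ·
    (2,3)@(5, 7): e=[21,-1,74] → ·
    (3,3)@(7, 7): e=[19,17,58] → #
    (5,3)@(11, 7): e=[15,53,26] → #
  covered (10 px):
    · # · · · · · · · · ·
    · · # # · · · · · · ·
    · · # # # · · · · · ·
    · · · # # # # · · · ·
    · · · · · · · · · · ·
    · · · · · · · · · · ·
    · · · · · · · · · · ·
    · · · · · · · · · · ·
    · · · · · · · · · · ·
T1:
  2·area = 104  (B↔C swapped to make it positive)
  edge (2, 14)→(18, 8): d=(16,-6) top-left  bias=+0
  edge (18, 8)→(14, 16): d=(-4,8) right/bottom  bias=-1
  edge (14, 16)→(2, 14): d=(-12,-2) top-left  bias=+0
    (8,4)@(17, 9): e=[10,4,90] → #
    (9,4)@(19, 9): e=[22,-12,94] → ·
    (5,5)@(11, 11): e=[6,44,54] → #
    (6,5)@(13, 11): e=[18,28,58] → #
    (7,5)@(15, 11): e=[30,12,62] → #
    (8,5)@(17, 11): e=[42,-4,66] → ·
    (2,6)@(5, 13): e=[2,84,18] → #
    (3,6)@(7, 13): e=[14,68,22] → #
    (4,6)@(9, 13): e=[26,52,26] → #
    (8,6)@(17, 13): e=[74,-12,42] → ·
    (2,7)@(5, 15): e=[34,76,-6] → ·
    (3,7)@(7, 15): e=[46,60,-2] → ·
  covered (13 px):
    · · · · · · · · · · ·
    · · · · · · · · · · ·
    · · · · · · · · · · ·
    · · · · · · · · · · ·
    · · · · · · · · # · ·
    · · · · · # # # · · ·
    · · # # # # # # · · ·
    · · · · # # # · · · ·
    · · · · · · · · · · ·
T2:
  2·area = 46
  edge (22, 6)→(17, 7): d=(-5,1) right/bottom  bias=-1
  edge (17, 7)→(6, 0): d=(-11,-7) top-left  bias=+0
  edge (6, 0)→(22, 6): d=(16,6) right/bottom  bias=-1
    (5,1)@(11, 3): e=[26,2,18] → #
    (6,1)@(13, 3): e=[24,16,6] → #
    (7,1)@(15, 3): e=[22,30,-6] → ·
    (5,2)@(11, 5): e=[16,-20,50] → ·
    (6,2)@(13, 5): e=[14,-6,38] → ·
    (7,2)@(15, 5): e=[12,8,26] → #
    (8,2)@(17, 5): e=[10,22,14] → #
    (9,2)@(19, 5): e=[8,36,2] → #
    (10,2)@(21, 5): e=[6,50,-10] → ·
    (7,3)@(15, 7): e=[2,-14,58] → ·
    (8,3)@(17, 7): e=[0,0,46] → ·  [on edge]
    (9,3)@(19, 7): e=[-2,14,34] → ·
    (3,4)@(7, 9): e=[0,-92,138] → ·  [on edge]
  covered (5 px):
    · · · · · · · · · · ·
    · · · · · # # · · · ·
    · · · · · · · # # # ·
    · · · · · · · · · · ·
    · · · · · · · · · · ·
    · · · · · · · · · · ·
    · · · · · · · · · · ·
    · · · · · · · · · · ·
    · · · · · · · · · · ·
T3:
  2·area = 44
  edge (9, 1)→(8, 12): d=(-1,11) right/bottom  bias=-1
  edge (8, 12)→(4, 12): d=(-4,0) right/bottom  bias=-1
  edge (4, 12)→(9, 1): d=(5,-11) top-left  bias=+0
    (4,0)@(9, 1): e=[0,44,0] → ·  [on edge]
    (3,3)@(7, 7): e=[16,20,8] → #
    (4,3)@(9, 7): e=[-6,20,30] → ·
    (3,4)@(7, 9): e=[14,12,18] → #
    (4,4)@(9, 9): e=[-8,12,40] → ·
    (2,5)@(5, 11): e=[34,4,6] → #
    (4,5)@(9, 11): e=[-10,4,50] → ·
    (2,6)@(5, 13): e=[32,-4,16] → ·
    (3,6)@(7, 13): e=[10,-4,38] → ·
  covered (4 px):
    · · · · · · · · · · ·
    · · · · · · · · · · ·
    · · · · · · · · · · ·
    · · · # · · · · · · ·
    · · · # · · · · · · ·
    · · # # · · · · · · ·
    · · · · · · · · · · ·
    · · · · · · · · · · ·
    · · · · · · · · · · ·
T4:
  2·area = 6
  edge (10, 7)→(20, 10): d=(10,3) right/bottom  bias=-1
  edge (20, 10)→(18, 10): d=(-2,0) right/bottom  bias=-1
  edge (18, 10)→(10, 7): d=(-8,-3) top-left  bias=+0
  covered (0 px):
    · · · · · · · · · · ·
    · · · · · · · · · · ·
    · · · · · · · · · · ·
    · · · · · · · · · · ·
    · · · · · · · · · · ·
    · · · · · · · · · · ·
    · · · · · · · · · · ·
    · · · · · · · · · · ·
    · · · · · · · · · · ·

Result: 32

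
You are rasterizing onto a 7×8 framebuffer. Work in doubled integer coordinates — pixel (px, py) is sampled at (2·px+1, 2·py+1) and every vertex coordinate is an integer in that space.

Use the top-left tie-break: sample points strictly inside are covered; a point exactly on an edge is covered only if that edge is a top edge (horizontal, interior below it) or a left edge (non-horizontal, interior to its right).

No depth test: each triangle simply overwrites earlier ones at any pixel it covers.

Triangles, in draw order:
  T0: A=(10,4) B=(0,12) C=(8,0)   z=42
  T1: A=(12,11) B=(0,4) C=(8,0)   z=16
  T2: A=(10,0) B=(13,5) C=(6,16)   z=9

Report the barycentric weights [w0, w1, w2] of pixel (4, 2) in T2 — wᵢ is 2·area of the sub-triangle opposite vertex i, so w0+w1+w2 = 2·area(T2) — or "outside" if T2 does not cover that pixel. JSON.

T0:
  2·area = 56
  edge (10, 4)→(0, 12): d=(-10,8) right/bottom  bias=-1
  edge (0, 12)→(8, 0): d=(8,-12) top-left  bias=+0
  edge (8, 0)→(10, 4): d=(2,4) right/bottom  bias=-1
    (3,1)@(7, 3): e=[34,12,10] → X
    (4,1)@(9, 3): e=[18,36,2] → X
    (5,1)@(11, 3): e=[2,60,-6] → .
    (2,2)@(5, 5): e=[30,4,22] → X
    (4,2)@(9, 5): e=[-2,52,6] → .
    (2,3)@(5, 7): e=[10,20,26] → X
    (3,3)@(7, 7): e=[-6,44,18] → .
    (1,4)@(3, 9): e=[6,12,38] → X
    (2,4)@(5, 9): e=[-10,36,30] → .
    (0,5)@(1, 11): e=[2,4,50] → X
    (1,5)@(3, 11): e=[-14,28,42] → .
    (0,6)@(1, 13): e=[-18,20,54] → .
  covered (7 px):
    . . . . . . .
    . . . X X . .
    . . X X . . .
    . . X . . . .
    . X . . . . .
    X . . . . . .
    . . . . . . .
    . . . . . . .
T1:
  2·area = 104
  edge (12, 11)→(0, 4): d=(-12,-7) top-left  bias=+0
  edge (0, 4)→(8, 0): d=(8,-4) top-left  bias=+0
  edge (8, 0)→(12, 11): d=(4,11) right/bottom  bias=-1
    (3,0)@(7, 1): e=[85,4,15] → X
    (4,0)@(9, 1): e=[99,12,-7] → .
    (1,1)@(3, 3): e=[33,4,67] → X
    (2,1)@(5, 3): e=[47,12,45] → X
    (4,1)@(9, 3): e=[75,28,1] → X
    (5,1)@(11, 3): e=[89,36,-21] → .
    (1,2)@(3, 5): e=[9,20,75] → X
    (5,2)@(11, 5): e=[65,52,-13] → .
    (1,3)@(3, 7): e=[-15,36,83] → .
    (2,3)@(5, 7): e=[-1,44,61] → .
    (3,3)@(7, 7): e=[13,52,39] → X
    (5,3)@(11, 7): e=[41,68,-5] → .
  covered (13 px):
    . . . X . . .
    . X X X X . .
    . X X X X . .
    . . . X X . .
    . . . . X X .
    . . . . . . .
    . . . . . . .
    . . . . . . .
T2:
  2·area = 68
  edge (10, 0)→(13, 5): d=(3,5) right/bottom  bias=-1
  edge (13, 5)→(6, 16): d=(-7,11) right/bottom  bias=-1
  edge (6, 16)→(10, 0): d=(4,-16) top-left  bias=+0
    (5,1)@(11, 3): e=[4,36,28] → X
    (6,1)@(13, 3): e=[-6,14,60] → .
    (4,2)@(9, 5): e=[20,44,4] → X
    (6,2)@(13, 5): e=[0,0,68] → .  [on edge]
    (4,3)@(9, 7): e=[26,30,12] → X
    (6,3)@(13, 7): e=[6,-14,76] → .
    (4,4)@(9, 9): e=[32,16,20] → X
    (5,4)@(11, 9): e=[22,-6,52] → .
    (4,5)@(9, 11): e=[38,2,28] → X
    (5,5)@(11, 11): e=[28,-20,60] → .
    (3,6)@(7, 13): e=[54,10,4] → X
    (4,6)@(9, 13): e=[44,-12,36] → .
  covered (8 px):
    . . . . . . .
    . . . . . X .
    . . . . X X .
    . . . . X X .
    . . . . X . .
    . . . . X . .
    . . . X . . .
    . . . . . . .

Result: [44,4,20]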